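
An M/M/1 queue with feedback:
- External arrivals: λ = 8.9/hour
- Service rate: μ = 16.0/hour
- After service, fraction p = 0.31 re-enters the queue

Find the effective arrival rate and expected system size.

Effective arrival rate: λ_eff = λ/(1-p) = 8.9/(1-0.31) = 8.9/0.69 = 12.8986
ρ = λ_eff/μ = 12.8986/16.0 = 0.80616
L = ρ/(1-ρ) = 0.80616/(1-0.80616) = 4.1589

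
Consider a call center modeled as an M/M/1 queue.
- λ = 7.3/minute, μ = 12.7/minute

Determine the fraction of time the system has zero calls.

ρ = λ/μ = 7.3/12.7 = 0.5748
P(0) = 1 - ρ = 1 - 0.5748 = 0.4252
The server is idle 42.52% of the time.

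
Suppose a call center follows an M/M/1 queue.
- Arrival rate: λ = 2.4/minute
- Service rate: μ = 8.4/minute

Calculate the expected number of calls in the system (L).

ρ = λ/μ = 2.4/8.4 = 0.2857
For M/M/1: L = λ/(μ-λ)
L = 2.4/(8.4-2.4) = 2.4/6.00
L = 0.4000 calls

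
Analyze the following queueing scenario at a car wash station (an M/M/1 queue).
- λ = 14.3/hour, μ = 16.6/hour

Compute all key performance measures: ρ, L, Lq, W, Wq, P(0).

Step 1: ρ = λ/μ = 14.3/16.6 = 0.8614
Step 2: L = λ/(μ-λ) = 14.3/2.30 = 6.2174
Step 3: Lq = λ²/(μ(μ-λ)) = 204.49/(16.6×2.30) = 5.3559
Step 4: W = 1/(μ-λ) = 1/2.30 = 0.43478
Step 5: Wq = λ/(μ(μ-λ)) = 14.3/(16.6×2.30) = 0.3745
Step 6: P(0) = 1-ρ = 0.1386
Verify: L = λW = 14.3×0.43478 = 6.2174 ✔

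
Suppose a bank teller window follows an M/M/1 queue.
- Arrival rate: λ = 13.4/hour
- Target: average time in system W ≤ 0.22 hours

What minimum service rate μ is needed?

For M/M/1: W = 1/(μ-λ)
Need W ≤ 0.22, so 1/(μ-λ) ≤ 0.22
μ - λ ≥ 1/0.22 = 4.5455
μ ≥ 13.4 + 4.5455 = 17.9455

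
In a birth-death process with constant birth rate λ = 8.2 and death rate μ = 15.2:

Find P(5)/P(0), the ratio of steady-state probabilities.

For constant rates: P(n)/P(0) = (λ/μ)^n
P(5)/P(0) = (8.2/15.2)^5 = 0.53947^5 = 0.04569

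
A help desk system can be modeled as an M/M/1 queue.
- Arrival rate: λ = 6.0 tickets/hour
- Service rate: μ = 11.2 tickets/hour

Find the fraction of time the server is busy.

Server utilization: ρ = λ/μ
ρ = 6.0/11.2 = 0.5357
The server is busy 53.57% of the time.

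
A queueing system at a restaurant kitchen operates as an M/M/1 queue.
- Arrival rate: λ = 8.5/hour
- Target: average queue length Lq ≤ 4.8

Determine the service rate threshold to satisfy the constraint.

For M/M/1: Lq = λ²/(μ(μ-λ))
Need Lq ≤ 4.8, i.e. μ(μ-λ) ≥ λ²/4.8
μ² - 8.5μ - 72.25/4.8 ≥ 0  →  μ² - 8.5μ - 15.05208 ≥ 0
Quadratic formula (positive root): μ = [λ + √(λ² + 4×15.05208)]/2
Discriminant: 72.25 + 4×15.05208 = 132.4583, √132.4583 = 11.50905
μ ≥ (8.5 + 11.50905)/2 = 10.0045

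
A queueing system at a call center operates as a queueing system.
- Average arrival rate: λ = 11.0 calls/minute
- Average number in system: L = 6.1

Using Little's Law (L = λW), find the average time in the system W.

Little's Law: L = λW, so W = L/λ
W = 6.1/11.0 = 0.5545 minutes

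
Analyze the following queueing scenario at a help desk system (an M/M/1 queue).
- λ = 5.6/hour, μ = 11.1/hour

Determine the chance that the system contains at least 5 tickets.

ρ = λ/μ = 5.6/11.1 = 0.5045
P(N ≥ n) = ρⁿ
P(N ≥ 5) = 0.5045^5
P(N ≥ 5) = 0.03268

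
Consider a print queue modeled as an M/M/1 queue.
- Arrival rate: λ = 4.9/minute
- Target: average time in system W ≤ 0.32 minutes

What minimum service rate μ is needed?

For M/M/1: W = 1/(μ-λ)
Need W ≤ 0.32, so 1/(μ-λ) ≤ 0.32
μ - λ ≥ 1/0.32 = 3.1250
μ ≥ 4.9 + 3.1250 = 8.0250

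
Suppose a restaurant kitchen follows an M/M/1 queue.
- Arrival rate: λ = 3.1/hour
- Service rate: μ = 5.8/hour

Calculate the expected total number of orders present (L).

ρ = λ/μ = 3.1/5.8 = 0.5345
For M/M/1: L = λ/(μ-λ)
L = 3.1/(5.8-3.1) = 3.1/2.70
L = 1.1481 orders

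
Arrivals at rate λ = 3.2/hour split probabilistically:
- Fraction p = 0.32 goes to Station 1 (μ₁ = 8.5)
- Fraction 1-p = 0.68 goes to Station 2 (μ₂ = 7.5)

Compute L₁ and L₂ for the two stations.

Effective rates: λ₁ = 3.2×0.32 = 1.024, λ₂ = 3.2×0.68 = 2.176
Station 1: ρ₁ = 1.024/8.5 = 0.1205, L₁ = ρ₁/(1-ρ₁) = 0.1205/(1-0.1205) = 0.1370
Station 2: ρ₂ = 2.176/7.5 = 0.29013, L₂ = ρ₂/(1-ρ₂) = 0.29013/(1-0.29013) = 0.4087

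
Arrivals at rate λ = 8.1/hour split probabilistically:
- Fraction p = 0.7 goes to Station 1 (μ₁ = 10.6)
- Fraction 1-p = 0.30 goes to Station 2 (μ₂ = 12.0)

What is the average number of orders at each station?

Effective rates: λ₁ = 8.1×0.7 = 5.67, λ₂ = 8.1×0.30 = 2.43
Station 1: ρ₁ = 5.67/10.6 = 0.5349, L₁ = ρ₁/(1-ρ₁) = 0.5349/(1-0.5349) = 1.1501
Station 2: ρ₂ = 2.43/12.0 = 0.2025, L₂ = ρ₂/(1-ρ₂) = 0.2025/(1-0.2025) = 0.2539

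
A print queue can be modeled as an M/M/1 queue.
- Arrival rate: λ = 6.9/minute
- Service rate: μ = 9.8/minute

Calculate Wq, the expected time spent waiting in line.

First, compute utilization: ρ = λ/μ = 6.9/9.8 = 0.7041
For M/M/1: Wq = λ/(μ(μ-λ))
Wq = 6.9/(9.8 × (9.8-6.9))
Wq = 6.9/(9.8 × 2.90)
Wq = 0.2428 minutes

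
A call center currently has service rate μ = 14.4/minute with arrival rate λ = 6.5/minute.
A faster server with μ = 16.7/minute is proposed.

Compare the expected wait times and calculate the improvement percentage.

System 1: ρ₁ = 6.5/14.4 = 0.4514, W₁ = 1/(14.4-6.5) = 0.12658
System 2: ρ₂ = 6.5/16.7 = 0.3892, W₂ = 1/(16.7-6.5) = 0.098039
Improvement: (W₁-W₂)/W₁ = (0.12658-0.098039)/0.12658 = 22.55%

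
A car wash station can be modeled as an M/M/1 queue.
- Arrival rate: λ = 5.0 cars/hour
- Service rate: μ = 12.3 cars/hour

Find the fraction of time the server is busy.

Server utilization: ρ = λ/μ
ρ = 5.0/12.3 = 0.4065
The server is busy 40.65% of the time.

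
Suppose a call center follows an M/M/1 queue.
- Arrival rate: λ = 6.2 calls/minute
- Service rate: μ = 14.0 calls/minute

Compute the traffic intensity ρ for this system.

Server utilization: ρ = λ/μ
ρ = 6.2/14.0 = 0.4429
The server is busy 44.29% of the time.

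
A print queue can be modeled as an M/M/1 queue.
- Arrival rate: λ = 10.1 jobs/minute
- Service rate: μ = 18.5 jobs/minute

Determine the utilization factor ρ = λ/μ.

Server utilization: ρ = λ/μ
ρ = 10.1/18.5 = 0.5459
The server is busy 54.59% of the time.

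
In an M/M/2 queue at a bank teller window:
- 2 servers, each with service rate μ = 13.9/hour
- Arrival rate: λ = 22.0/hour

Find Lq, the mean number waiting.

Traffic intensity: ρ = λ/(cμ) = 22.0/(2×13.9) = 0.7914
Since ρ = 0.7914 < 1, system is stable.
Offered load a = λ/μ = cρ = 22.0/13.9 = 1.5827
P₀ = [ Σₙ₌₀^1 aⁿ/n! + a^2/(2!(1-ρ)) ]⁻¹
Σ = a^0/0! + a^1/1! = 1.0000 + 1.5827 = 2.5827
a^2/(2!(1-ρ)) = 2.5050/(2 × 0.20863) = 6.0035
P₀ = 1/(2.5827 + 6.0035) = 0.1165
Lq = P₀·a^2·ρ / (2!(1-ρ)²) = 0.116466 × 2.50505 × 0.791367 / (2 × 0.0435278) = 2.6521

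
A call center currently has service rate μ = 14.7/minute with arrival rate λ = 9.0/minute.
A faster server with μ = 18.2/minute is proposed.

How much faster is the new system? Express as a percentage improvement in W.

System 1: ρ₁ = 9.0/14.7 = 0.6122, W₁ = 1/(14.7-9.0) = 0.17544
System 2: ρ₂ = 9.0/18.2 = 0.4945, W₂ = 1/(18.2-9.0) = 0.10870
Improvement: (W₁-W₂)/W₁ = (0.17544-0.10870)/0.17544 = 38.04%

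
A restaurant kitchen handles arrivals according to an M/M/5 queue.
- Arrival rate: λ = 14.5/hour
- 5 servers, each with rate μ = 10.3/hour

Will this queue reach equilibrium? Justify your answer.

Stability requires ρ = λ/(cμ) < 1
ρ = 14.5/(5 × 10.3) = 14.5/51.50 = 0.2816
Since 0.2816 < 1, the system is STABLE.
The servers are busy 28.16% of the time.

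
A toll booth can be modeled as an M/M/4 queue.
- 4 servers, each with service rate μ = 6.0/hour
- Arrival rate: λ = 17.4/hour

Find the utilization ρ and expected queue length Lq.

Traffic intensity: ρ = λ/(cμ) = 17.4/(4×6.0) = 0.7250
Since ρ = 0.7250 < 1, system is stable.
Offered load a = λ/μ = cρ = 17.4/6.0 = 2.9000
P₀ = [ Σₙ₌₀^3 aⁿ/n! + a^4/(4!(1-ρ)) ]⁻¹
Σ = a^0/0! + a^1/1! + a^2/2! + a^3/3! = 1.0000 + 2.9000 + 4.2050 + 4.0648 = 12.1698
a^4/(4!(1-ρ)) = 70.7281/(24 × 0.2750) = 10.7164
P₀ = 1/(12.1698 + 10.7164) = 0.04369
Lq = P₀·a^4·ρ / (4!(1-ρ)²) = 0.043694 × 70.7281 × 0.72500 / (24 × 0.075625) = 1.2345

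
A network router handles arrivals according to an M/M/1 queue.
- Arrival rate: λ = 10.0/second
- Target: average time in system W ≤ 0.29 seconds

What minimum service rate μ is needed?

For M/M/1: W = 1/(μ-λ)
Need W ≤ 0.29, so 1/(μ-λ) ≤ 0.29
μ - λ ≥ 1/0.29 = 3.4483
μ ≥ 10.0 + 3.4483 = 13.4483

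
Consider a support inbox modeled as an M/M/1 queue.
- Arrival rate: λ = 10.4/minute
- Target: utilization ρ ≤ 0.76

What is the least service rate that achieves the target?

ρ = λ/μ, so μ = λ/ρ
μ ≥ 10.4/0.76 = 13.6842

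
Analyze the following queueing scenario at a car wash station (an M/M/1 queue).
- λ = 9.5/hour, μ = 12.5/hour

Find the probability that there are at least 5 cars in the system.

ρ = λ/μ = 9.5/12.5 = 0.7600
P(N ≥ n) = ρⁿ
P(N ≥ 5) = 0.7600^5
P(N ≥ 5) = 0.2536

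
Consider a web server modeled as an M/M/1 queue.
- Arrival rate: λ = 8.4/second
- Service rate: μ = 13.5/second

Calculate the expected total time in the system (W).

First, compute utilization: ρ = λ/μ = 8.4/13.5 = 0.6222
For M/M/1: W = 1/(μ-λ)
W = 1/(13.5-8.4) = 1/5.10
W = 0.1961 seconds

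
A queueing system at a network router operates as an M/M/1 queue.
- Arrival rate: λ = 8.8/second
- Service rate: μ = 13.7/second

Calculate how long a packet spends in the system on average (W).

First, compute utilization: ρ = λ/μ = 8.8/13.7 = 0.6423
For M/M/1: W = 1/(μ-λ)
W = 1/(13.7-8.8) = 1/4.90
W = 0.2041 seconds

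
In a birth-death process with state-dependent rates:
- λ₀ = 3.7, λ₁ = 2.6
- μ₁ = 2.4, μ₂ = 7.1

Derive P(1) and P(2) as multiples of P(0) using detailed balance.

Balance equations:
State 0: λ₀P₀ = μ₁P₁ → P₁ = (λ₀/μ₁)P₀ = (3.7/2.4)P₀ = 1.5417P₀
State 1: P₂ = (λ₀λ₁)/(μ₁μ₂)P₀ = (3.7×2.6)/(2.4×7.1)P₀ = 0.5646P₀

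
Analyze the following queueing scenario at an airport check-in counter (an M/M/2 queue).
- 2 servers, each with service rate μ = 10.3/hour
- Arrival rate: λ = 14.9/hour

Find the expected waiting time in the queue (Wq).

Traffic intensity: ρ = λ/(cμ) = 14.9/(2×10.3) = 0.7233
Since ρ = 0.7233 < 1, system is stable.
Offered load a = λ/μ = cρ = 14.9/10.3 = 1.4466
P₀ = [ Σₙ₌₀^1 aⁿ/n! + a^2/(2!(1-ρ)) ]⁻¹
Σ = a^0/0! + a^1/1! = 1.0000 + 1.4466 = 2.4466
a^2/(2!(1-ρ)) = 2.0927/(2 × 0.2767) = 3.7815
P₀ = 1/(2.4466 + 3.7815) = 0.1606
Lq = P₀·a^2·ρ / (2!(1-ρ)²) = 0.16056 × 2.0927 × 0.72330 / (2 × 0.076562) = 1.5872
Wq = Lq/λ = 1.5872/14.9 = 0.1065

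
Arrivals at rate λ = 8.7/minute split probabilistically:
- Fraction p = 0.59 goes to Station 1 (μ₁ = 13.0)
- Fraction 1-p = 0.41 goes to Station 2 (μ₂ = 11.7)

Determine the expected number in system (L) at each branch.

Effective rates: λ₁ = 8.7×0.59 = 5.133, λ₂ = 8.7×0.41 = 3.567
Station 1: ρ₁ = 5.133/13.0 = 0.39485, L₁ = ρ₁/(1-ρ₁) = 0.39485/(1-0.39485) = 0.6525
Station 2: ρ₂ = 3.567/11.7 = 0.3049, L₂ = ρ₂/(1-ρ₂) = 0.3049/(1-0.3049) = 0.4386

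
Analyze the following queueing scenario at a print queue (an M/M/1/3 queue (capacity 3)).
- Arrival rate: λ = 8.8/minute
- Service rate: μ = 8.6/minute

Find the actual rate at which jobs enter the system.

ρ = λ/μ = 8.8/8.6 = 1.02326
P₀ = (1-ρ)/(1-ρ^(K+1)) = (1-1.02326)/(1-1.02326^4) = -0.02326/-0.09634 = 0.2414
P_K = P₀×ρ^K = 0.24144 × 1.02326^3 = 0.24144 × 1.0714 = 0.2587
λ_eff = λ(1-P_K) = 8.8 × (1 - 0.258686) = 8.8 × 0.741314 = 6.5236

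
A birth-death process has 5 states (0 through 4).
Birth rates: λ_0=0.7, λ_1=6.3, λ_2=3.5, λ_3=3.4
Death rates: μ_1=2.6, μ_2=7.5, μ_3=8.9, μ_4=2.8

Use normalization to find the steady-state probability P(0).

Ratios P(n)/P(0) = (λ₀···λₙ₋₁)/(μ₁···μₙ):
P(1)/P(0) = (0.7)/(2.6) = 0.2692
P(2)/P(0) = (0.7×6.3)/(2.6×7.5) = 0.2262
P(3)/P(0) = (0.7×6.3×3.5)/(2.6×7.5×8.9) = 0.08894
P(4)/P(0) = (0.7×6.3×3.5×3.4)/(2.6×7.5×8.9×2.8) = 0.1080

Normalization: ∑ P(n) = 1
P(0) × (1.0000 + 0.2692 + 0.2262 + 0.08894 + 0.1080) = 1
P(0) × 1.6923 = 1
P(0) = 1/1.6923 = 0.5909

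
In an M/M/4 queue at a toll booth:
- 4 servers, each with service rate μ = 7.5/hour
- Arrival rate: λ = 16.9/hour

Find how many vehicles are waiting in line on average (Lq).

Traffic intensity: ρ = λ/(cμ) = 16.9/(4×7.5) = 0.5633
Since ρ = 0.5633 < 1, system is stable.
Offered load a = λ/μ = cρ = 16.9/7.5 = 2.2533
P₀ = [ Σₙ₌₀^3 aⁿ/n! + a^4/(4!(1-ρ)) ]⁻¹
Σ = a^0/0! + a^1/1! + a^2/2! + a^3/3! = 1.0000 + 2.2533 + 2.5388 + 1.9069 = 7.6990
a^4/(4!(1-ρ)) = 25.7811/(24 × 0.43667) = 2.4600
P₀ = 1/(7.6990 + 2.4600) = 0.09843
Lq = P₀·a^4·ρ / (4!(1-ρ)²) = 0.098435 × 25.7811 × 0.56333 / (24 × 0.19068) = 0.3124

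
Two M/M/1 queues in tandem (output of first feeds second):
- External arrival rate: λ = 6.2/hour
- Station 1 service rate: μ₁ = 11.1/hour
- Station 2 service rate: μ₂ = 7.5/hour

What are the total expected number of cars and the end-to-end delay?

By Jackson's theorem, each station behaves as independent M/M/1.
Station 1: ρ₁ = 6.2/11.1 = 0.5586, L₁ = ρ₁/(1-ρ₁) = λ/(μ₁-λ) = 6.2/4.90 = 1.2653
Station 2: ρ₂ = 6.2/7.5 = 0.8267, L₂ = ρ₂/(1-ρ₂) = λ/(μ₂-λ) = 6.2/1.30 = 4.7692
Total: L = L₁ + L₂ = 1.2653 + 4.7692 = 6.0345
W = L/λ = 6.0345/6.2 = 0.9733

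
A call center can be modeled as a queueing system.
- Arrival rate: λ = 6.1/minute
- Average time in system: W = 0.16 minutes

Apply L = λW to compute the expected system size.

Little's Law: L = λW
L = 6.1 × 0.16 = 0.9760 calls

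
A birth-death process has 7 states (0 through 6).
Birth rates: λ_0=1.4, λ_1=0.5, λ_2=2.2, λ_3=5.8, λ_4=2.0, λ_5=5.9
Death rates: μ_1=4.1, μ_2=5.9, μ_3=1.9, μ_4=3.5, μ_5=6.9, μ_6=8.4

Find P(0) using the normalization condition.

Ratios P(n)/P(0) = (λ₀···λₙ₋₁)/(μ₁···μₙ):
P(1)/P(0) = (1.4)/(4.1) = 0.34146
P(2)/P(0) = (1.4×0.5)/(4.1×5.9) = 0.028938
P(3)/P(0) = (1.4×0.5×2.2)/(4.1×5.9×1.9) = 0.033507
P(4)/P(0) = (1.4×0.5×2.2×5.8)/(4.1×5.9×1.9×3.5) = 0.055525
P(5)/P(0) = (1.4×0.5×2.2×5.8×2.0)/(4.1×5.9×1.9×3.5×6.9) = 0.016094
P(6)/P(0) = (1.4×0.5×2.2×5.8×2.0×5.9)/(4.1×5.9×1.9×3.5×6.9×8.4) = 0.011304

Normalization: ∑ P(n) = 1
P(0) × (1.0000 + 0.34146 + 0.028938 + 0.033507 + 0.055525 + 0.016094 + 0.011304) = 1
P(0) × 1.4868 = 1
P(0) = 1/1.4868 = 0.6726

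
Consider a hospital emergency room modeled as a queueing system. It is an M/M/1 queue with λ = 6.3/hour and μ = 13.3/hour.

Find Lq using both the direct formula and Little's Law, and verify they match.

Method 1 (direct): Lq = λ²/(μ(μ-λ)) = 39.69/(13.3 × 7.00) = 0.4263

Method 2 (Little's Law):
W = 1/(μ-λ) = 1/7.00 = 0.14286
Wq = W - 1/μ = 0.14286 - 0.075188 = 0.06767
Lq = λWq = 6.3 × 0.06767 = 0.4263 ✔ (matches Method 1)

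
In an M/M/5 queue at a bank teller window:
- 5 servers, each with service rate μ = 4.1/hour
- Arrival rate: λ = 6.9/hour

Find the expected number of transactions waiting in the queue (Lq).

Traffic intensity: ρ = λ/(cμ) = 6.9/(5×4.1) = 0.3366
Since ρ = 0.3366 < 1, system is stable.
Offered load a = λ/μ = cρ = 6.9/4.1 = 1.6829
P₀ = [ Σₙ₌₀^4 aⁿ/n! + a^5/(5!(1-ρ)) ]⁻¹
Σ = a^0/0! + a^1/1! + a^2/2! + a^3/3! + a^4/4! = 1.00000 + 1.68293 + 1.41612 + 0.794410 + 0.334233 = 5.2277
a^5/(5!(1-ρ)) = 13.4998/(120 × 0.6634) = 0.1696
P₀ = 1/(5.2277 + 0.1696) = 0.1853
Lq = P₀·a^5·ρ / (5!(1-ρ)²) = 0.1853 × 13.4998 × 0.3366 / (120 × 0.4401) = 0.01594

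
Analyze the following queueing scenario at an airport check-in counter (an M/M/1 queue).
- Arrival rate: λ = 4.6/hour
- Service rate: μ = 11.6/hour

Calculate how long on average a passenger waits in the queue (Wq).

First, compute utilization: ρ = λ/μ = 4.6/11.6 = 0.3966
For M/M/1: Wq = λ/(μ(μ-λ))
Wq = 4.6/(11.6 × (11.6-4.6))
Wq = 4.6/(11.6 × 7.00)
Wq = 0.05665 hours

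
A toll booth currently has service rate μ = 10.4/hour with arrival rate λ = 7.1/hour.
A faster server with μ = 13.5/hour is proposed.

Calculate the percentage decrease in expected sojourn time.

System 1: ρ₁ = 7.1/10.4 = 0.6827, W₁ = 1/(10.4-7.1) = 0.30303
System 2: ρ₂ = 7.1/13.5 = 0.5259, W₂ = 1/(13.5-7.1) = 0.15625
Improvement: (W₁-W₂)/W₁ = (0.30303-0.15625)/0.30303 = 48.44%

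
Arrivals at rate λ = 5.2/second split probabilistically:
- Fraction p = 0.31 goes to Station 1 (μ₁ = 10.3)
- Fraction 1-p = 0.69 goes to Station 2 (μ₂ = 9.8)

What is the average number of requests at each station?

Effective rates: λ₁ = 5.2×0.31 = 1.612, λ₂ = 5.2×0.69 = 3.588
Station 1: ρ₁ = 1.612/10.3 = 0.1565, L₁ = ρ₁/(1-ρ₁) = 0.1565/(1-0.1565) = 0.1855
Station 2: ρ₂ = 3.588/9.8 = 0.36612, L₂ = ρ₂/(1-ρ₂) = 0.36612/(1-0.36612) = 0.5776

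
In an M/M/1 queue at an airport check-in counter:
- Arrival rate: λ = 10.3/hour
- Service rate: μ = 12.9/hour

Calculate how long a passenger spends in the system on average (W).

First, compute utilization: ρ = λ/μ = 10.3/12.9 = 0.7984
For M/M/1: W = 1/(μ-λ)
W = 1/(12.9-10.3) = 1/2.60
W = 0.3846 hours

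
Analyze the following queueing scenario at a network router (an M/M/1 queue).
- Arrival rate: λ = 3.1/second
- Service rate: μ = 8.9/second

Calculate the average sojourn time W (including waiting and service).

First, compute utilization: ρ = λ/μ = 3.1/8.9 = 0.3483
For M/M/1: W = 1/(μ-λ)
W = 1/(8.9-3.1) = 1/5.80
W = 0.1724 seconds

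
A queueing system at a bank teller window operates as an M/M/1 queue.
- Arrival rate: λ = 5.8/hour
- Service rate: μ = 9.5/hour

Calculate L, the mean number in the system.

ρ = λ/μ = 5.8/9.5 = 0.6105
For M/M/1: L = λ/(μ-λ)
L = 5.8/(9.5-5.8) = 5.8/3.70
L = 1.5676 transactions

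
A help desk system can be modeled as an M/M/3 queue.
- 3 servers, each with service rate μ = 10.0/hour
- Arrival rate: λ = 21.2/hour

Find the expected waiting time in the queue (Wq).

Traffic intensity: ρ = λ/(cμ) = 21.2/(3×10.0) = 0.7067
Since ρ = 0.7067 < 1, system is stable.
Offered load a = λ/μ = cρ = 21.2/10.0 = 2.1200
P₀ = [ Σₙ₌₀^2 aⁿ/n! + a^3/(3!(1-ρ)) ]⁻¹
Σ = a^0/0! + a^1/1! + a^2/2! = 1.0000 + 2.1200 + 2.2472 = 5.3672
a^3/(3!(1-ρ)) = 9.52813/(6 × 0.293333) = 5.4137
P₀ = 1/(5.3672 + 5.4137) = 0.09276
Lq = P₀·a^3·ρ / (3!(1-ρ)²) = 0.0927566 × 9.52813 × 0.706667 / (6 × 0.0860444) = 1.2097
Wq = Lq/λ = 1.2097/21.2 = 0.05706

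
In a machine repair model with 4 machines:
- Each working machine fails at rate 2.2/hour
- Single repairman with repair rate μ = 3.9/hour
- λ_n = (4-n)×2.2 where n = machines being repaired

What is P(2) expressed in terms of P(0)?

P(2)/P(0) = ∏_{i=0}^{2-1} λ_i/μ_{i+1}
= (4-0)×2.2/3.9 × (4-1)×2.2/3.9
= 3.8185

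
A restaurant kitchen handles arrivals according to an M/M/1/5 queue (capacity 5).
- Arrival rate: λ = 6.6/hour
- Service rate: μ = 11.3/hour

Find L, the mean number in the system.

ρ = λ/μ = 6.6/11.3 = 0.58407
P₀ = (1-ρ)/(1-ρ^(K+1)) = (1-0.58407)/(1-0.58407^6) = 0.4159/0.9603 = 0.4331
P_K = P₀×ρ^K = 0.4331 × 0.58407^5 = 0.4331 × 0.06797 = 0.02944
L = ρ[1 - (K+1)ρ^K + Kρ^(K+1)] / [(1-ρ)(1-ρ^(K+1))]
L = 0.58407 × (1 - 6×0.06797 + 5×0.03970) / ((1 - 0.58407) × (1 - 0.03970)) = 1.1562 orders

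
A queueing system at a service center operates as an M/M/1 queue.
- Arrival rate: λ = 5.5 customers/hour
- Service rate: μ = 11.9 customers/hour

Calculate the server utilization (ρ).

Server utilization: ρ = λ/μ
ρ = 5.5/11.9 = 0.4622
The server is busy 46.22% of the time.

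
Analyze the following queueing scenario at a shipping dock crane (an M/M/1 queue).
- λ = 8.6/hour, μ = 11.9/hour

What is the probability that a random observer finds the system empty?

ρ = λ/μ = 8.6/11.9 = 0.7227
P(0) = 1 - ρ = 1 - 0.7227 = 0.2773
The server is idle 27.73% of the time.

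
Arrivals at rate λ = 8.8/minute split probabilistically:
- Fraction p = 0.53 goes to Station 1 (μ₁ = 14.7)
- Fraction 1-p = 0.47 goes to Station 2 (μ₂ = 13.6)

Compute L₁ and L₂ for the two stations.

Effective rates: λ₁ = 8.8×0.53 = 4.664, λ₂ = 8.8×0.47 = 4.136
Station 1: ρ₁ = 4.664/14.7 = 0.31728, L₁ = ρ₁/(1-ρ₁) = 0.31728/(1-0.31728) = 0.4647
Station 2: ρ₂ = 4.136/13.6 = 0.3041, L₂ = ρ₂/(1-ρ₂) = 0.3041/(1-0.3041) = 0.4370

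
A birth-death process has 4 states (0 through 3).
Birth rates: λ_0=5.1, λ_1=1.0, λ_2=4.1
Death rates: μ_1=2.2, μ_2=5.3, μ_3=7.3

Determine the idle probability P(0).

Ratios P(n)/P(0) = (λ₀···λₙ₋₁)/(μ₁···μₙ):
P(1)/P(0) = (5.1)/(2.2) = 2.3182
P(2)/P(0) = (5.1×1.0)/(2.2×5.3) = 0.43739
P(3)/P(0) = (5.1×1.0×4.1)/(2.2×5.3×7.3) = 0.24566

Normalization: ∑ P(n) = 1
P(0) × (1.0000 + 2.3182 + 0.43739 + 0.24566) = 1
P(0) × 4.0012 = 1
P(0) = 1/4.0012 = 0.2499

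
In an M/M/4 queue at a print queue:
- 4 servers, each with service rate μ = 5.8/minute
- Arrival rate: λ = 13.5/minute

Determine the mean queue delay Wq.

Traffic intensity: ρ = λ/(cμ) = 13.5/(4×5.8) = 0.5819
Since ρ = 0.5819 < 1, system is stable.
Offered load a = λ/μ = cρ = 13.5/5.8 = 2.3276
P₀ = [ Σₙ₌₀^3 aⁿ/n! + a^4/(4!(1-ρ)) ]⁻¹
Σ = a^0/0! + a^1/1! + a^2/2! + a^3/3! = 1.0000 + 2.3276 + 2.7088 + 2.1017 = 8.1381
a^4/(4!(1-ρ)) = 29.3510/(24 × 0.4181) = 2.9250
P₀ = 1/(8.1381 + 2.9250) = 0.09039
Lq = P₀·a^4·ρ / (4!(1-ρ)²) = 0.09039 × 29.3510 × 0.5819 / (24 × 0.1748) = 0.3680
Wq = Lq/λ = 0.3680/13.5 = 0.02726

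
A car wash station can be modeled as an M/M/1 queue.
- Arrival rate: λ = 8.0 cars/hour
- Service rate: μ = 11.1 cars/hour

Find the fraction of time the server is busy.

Server utilization: ρ = λ/μ
ρ = 8.0/11.1 = 0.7207
The server is busy 72.07% of the time.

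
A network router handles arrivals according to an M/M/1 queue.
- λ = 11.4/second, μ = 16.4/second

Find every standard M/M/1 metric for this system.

Step 1: ρ = λ/μ = 11.4/16.4 = 0.6951
Step 2: L = λ/(μ-λ) = 11.4/5.00 = 2.2800
Step 3: Lq = λ²/(μ(μ-λ)) = 129.96/(16.4×5.00) = 1.5849
Step 4: W = 1/(μ-λ) = 1/5.00 = 0.2000
Step 5: Wq = λ/(μ(μ-λ)) = 11.4/(16.4×5.00) = 0.1390
Step 6: P(0) = 1-ρ = 0.3049
Verify: L = λW = 11.4×0.2000 = 2.2800 ✔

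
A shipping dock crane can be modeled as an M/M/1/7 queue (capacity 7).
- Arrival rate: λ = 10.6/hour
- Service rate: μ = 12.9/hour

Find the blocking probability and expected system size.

ρ = λ/μ = 10.6/12.9 = 0.8217
P₀ = (1-ρ)/(1-ρ^(K+1)) = (1-0.8217)/(1-0.8217^8) = 0.1783/0.7922 = 0.2251
P_K = P₀×ρ^K = 0.2251 × 0.8217^7 = 0.2251 × 0.2529 = 0.05693
Blocking probability P_7 = 0.05693 (5.69%)
L = ρ[1 - (K+1)ρ^K + Kρ^(K+1)] / [(1-ρ)(1-ρ^(K+1))]
L = 0.8217 × (1 - 8×0.252926 + 7×0.207829) / ((1 - 0.8217) × (1 - 0.207829)) = 2.5097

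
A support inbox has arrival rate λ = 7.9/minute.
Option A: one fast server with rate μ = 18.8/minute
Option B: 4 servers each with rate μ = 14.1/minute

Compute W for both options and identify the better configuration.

Option A: single server μ = 18.8 (M/M/1)
  ρ_A = 7.9/18.8 = 0.4202
  W_A = 1/(μ-λ) = 1/(18.8-7.9) = 1/10.90 = 0.09174

Option B: 4 servers μ = 14.1 (M/M/4)
  ρ_B = λ/(cμ) = 7.9/(4×14.1) = 0.1401
  Offered load a = λ/μ = cρ = 7.9/14.1 = 0.5603
  P₀ = [ Σₙ₌₀^3 aⁿ/n! + a^4/(4!(1-ρ)) ]⁻¹
  Σ = a^0/0! + a^1/1! + a^2/2! + a^3/3! = 1.0000 + 0.5603 + 0.1570 + 0.02931 = 1.7466
  a^4/(4!(1-ρ)) = 0.09854/(24 × 0.8599) = 0.004775
  P₀ = 1/(1.7466 + 0.004775) = 0.5710
  Lq = P₀·a^4·ρ / (4!(1-ρ)²) = 0.57099 × 0.098544 × 0.14007 / (24 × 0.73948) = 0.0004441
  Wq_B = Lq/λ = 0.00044409/7.9 = 0.00005621
  W_B = Wq_B + 1/μ = 0.00005621 + 0.07092 = 0.07098

Since W_B = 0.07098 < W_A = 0.09174, Option B (multiple servers) has the shorter time in system.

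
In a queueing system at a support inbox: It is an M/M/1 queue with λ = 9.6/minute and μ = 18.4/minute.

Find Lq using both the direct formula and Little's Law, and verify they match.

Method 1 (direct): Lq = λ²/(μ(μ-λ)) = 92.16/(18.4 × 8.80) = 0.5692

Method 2 (Little's Law):
W = 1/(μ-λ) = 1/8.80 = 0.11364
Wq = W - 1/μ = 0.11364 - 0.054348 = 0.05929
Lq = λWq = 9.6 × 0.05929 = 0.5692 ✔ (matches Method 1)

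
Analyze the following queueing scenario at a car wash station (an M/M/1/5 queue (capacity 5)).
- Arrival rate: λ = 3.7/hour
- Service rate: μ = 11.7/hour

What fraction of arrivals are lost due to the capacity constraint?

ρ = λ/μ = 3.7/11.7 = 0.31624
P₀ = (1-ρ)/(1-ρ^(K+1)) = (1-0.31624)/(1-0.31624^6) = 0.68376/0.99900 = 0.6844
P_K = P₀×ρ^K = 0.6844 × 0.31624^5 = 0.6844 × 0.003163 = 0.002165
Blocking probability = 0.22%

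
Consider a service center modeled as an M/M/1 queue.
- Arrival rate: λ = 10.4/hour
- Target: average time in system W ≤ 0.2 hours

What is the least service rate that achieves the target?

For M/M/1: W = 1/(μ-λ)
Need W ≤ 0.2, so 1/(μ-λ) ≤ 0.2
μ - λ ≥ 1/0.2 = 5.0000
μ ≥ 10.4 + 5.0000 = 15.4000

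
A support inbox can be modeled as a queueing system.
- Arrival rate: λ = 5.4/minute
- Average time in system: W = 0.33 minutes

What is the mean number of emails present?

Little's Law: L = λW
L = 5.4 × 0.33 = 1.7820 emails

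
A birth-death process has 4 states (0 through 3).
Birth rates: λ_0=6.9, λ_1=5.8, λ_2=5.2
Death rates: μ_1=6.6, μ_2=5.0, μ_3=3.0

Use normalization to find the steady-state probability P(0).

Ratios P(n)/P(0) = (λ₀···λₙ₋₁)/(μ₁···μₙ):
P(1)/P(0) = (6.9)/(6.6) = 1.04545
P(2)/P(0) = (6.9×5.8)/(6.6×5.0) = 1.21273
P(3)/P(0) = (6.9×5.8×5.2)/(6.6×5.0×3.0) = 2.10206

Normalization: ∑ P(n) = 1
P(0) × (1.00000 + 1.04545 + 1.21273 + 2.10206) = 1
P(0) × 5.3602 = 1
P(0) = 1/5.3602 = 0.1866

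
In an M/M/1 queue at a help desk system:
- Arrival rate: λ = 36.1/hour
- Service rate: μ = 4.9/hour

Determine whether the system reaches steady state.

Stability requires ρ = λ/(cμ) < 1
ρ = 36.1/(1 × 4.9) = 36.1/4.90 = 7.3673
Since 7.3673 ≥ 1, the system is UNSTABLE.
Queue grows without bound. Need μ > λ = 36.1.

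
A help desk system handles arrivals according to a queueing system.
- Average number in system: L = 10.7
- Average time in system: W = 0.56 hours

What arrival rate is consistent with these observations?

Little's Law: L = λW, so λ = L/W
λ = 10.7/0.56 = 19.1071 tickets/hour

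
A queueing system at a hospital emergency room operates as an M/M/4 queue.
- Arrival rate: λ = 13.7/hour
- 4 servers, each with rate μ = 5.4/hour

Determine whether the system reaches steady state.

Stability requires ρ = λ/(cμ) < 1
ρ = 13.7/(4 × 5.4) = 13.7/21.60 = 0.6343
Since 0.6343 < 1, the system is STABLE.
The servers are busy 63.43% of the time.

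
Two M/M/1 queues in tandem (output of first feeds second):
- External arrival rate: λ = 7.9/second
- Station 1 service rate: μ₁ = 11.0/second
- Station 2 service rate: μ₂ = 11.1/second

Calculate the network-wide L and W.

By Jackson's theorem, each station behaves as independent M/M/1.
Station 1: ρ₁ = 7.9/11.0 = 0.7182, L₁ = ρ₁/(1-ρ₁) = λ/(μ₁-λ) = 7.9/3.10 = 2.54839
Station 2: ρ₂ = 7.9/11.1 = 0.7117, L₂ = ρ₂/(1-ρ₂) = λ/(μ₂-λ) = 7.9/3.20 = 2.46875
Total: L = L₁ + L₂ = 2.54839 + 2.46875 = 5.0171
W = L/λ = 5.0171/7.9 = 0.6351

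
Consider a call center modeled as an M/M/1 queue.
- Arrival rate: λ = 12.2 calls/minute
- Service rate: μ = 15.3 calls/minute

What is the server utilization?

Server utilization: ρ = λ/μ
ρ = 12.2/15.3 = 0.7974
The server is busy 79.74% of the time.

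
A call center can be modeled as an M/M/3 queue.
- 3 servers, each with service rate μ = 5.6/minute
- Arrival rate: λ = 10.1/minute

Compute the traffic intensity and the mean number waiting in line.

Traffic intensity: ρ = λ/(cμ) = 10.1/(3×5.6) = 0.6012
Since ρ = 0.6012 < 1, system is stable.
Offered load a = λ/μ = cρ = 10.1/5.6 = 1.8036
P₀ = [ Σₙ₌₀^2 aⁿ/n! + a^3/(3!(1-ρ)) ]⁻¹
Σ = a^0/0! + a^1/1! + a^2/2! = 1.0000 + 1.8036 + 1.6264 = 4.4300
a^3/(3!(1-ρ)) = 5.8668/(6 × 0.39881) = 2.4518
P₀ = 1/(4.4300 + 2.4518) = 0.1453
Lq = P₀·a^3·ρ / (3!(1-ρ)²) = 0.14531 × 5.8668 × 0.60119 / (6 × 0.15905) = 0.5371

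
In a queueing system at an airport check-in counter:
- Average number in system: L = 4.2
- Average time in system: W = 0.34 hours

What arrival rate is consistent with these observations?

Little's Law: L = λW, so λ = L/W
λ = 4.2/0.34 = 12.3529 passengers/hour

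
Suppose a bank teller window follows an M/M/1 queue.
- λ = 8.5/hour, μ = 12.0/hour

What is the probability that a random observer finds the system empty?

ρ = λ/μ = 8.5/12.0 = 0.7083
P(0) = 1 - ρ = 1 - 0.7083 = 0.2917
The server is idle 29.17% of the time.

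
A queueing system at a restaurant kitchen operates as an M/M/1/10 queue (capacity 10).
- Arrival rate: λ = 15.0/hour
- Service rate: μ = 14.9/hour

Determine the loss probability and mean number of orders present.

ρ = λ/μ = 15.0/14.9 = 1.00671
P₀ = (1-ρ)/(1-ρ^(K+1)) = (1-1.00671)/(1-1.00671^11) = -0.006710/-0.07634 = 0.08790
P_K = P₀×ρ^K = 0.08790 × 1.00671^10 = 0.08790 × 1.0692 = 0.09398
Blocking probability P_10 = 0.09398 (9.40%)
L = ρ[1 - (K+1)ρ^K + Kρ^(K+1)] / [(1-ρ)(1-ρ^(K+1))]
L = 1.00671 × (1 - 11×1.069162767 + 10×1.076336849) / ((1 - 1.00671) × (1 - 1.076336849)) = 5.0669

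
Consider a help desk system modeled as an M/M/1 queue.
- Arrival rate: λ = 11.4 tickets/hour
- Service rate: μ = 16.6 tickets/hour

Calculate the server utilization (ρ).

Server utilization: ρ = λ/μ
ρ = 11.4/16.6 = 0.6867
The server is busy 68.67% of the time.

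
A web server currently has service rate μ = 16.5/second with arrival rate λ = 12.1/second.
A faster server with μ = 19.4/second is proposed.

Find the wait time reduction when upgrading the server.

System 1: ρ₁ = 12.1/16.5 = 0.7333, W₁ = 1/(16.5-12.1) = 0.2273
System 2: ρ₂ = 12.1/19.4 = 0.6237, W₂ = 1/(19.4-12.1) = 0.1370
Improvement: (W₁-W₂)/W₁ = (0.2273-0.1370)/0.2273 = 39.73%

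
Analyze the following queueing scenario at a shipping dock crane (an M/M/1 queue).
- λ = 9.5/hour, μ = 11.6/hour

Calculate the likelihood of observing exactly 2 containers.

ρ = λ/μ = 9.5/11.6 = 0.8190
P(n) = (1-ρ)ρⁿ
P(2) = (1-0.8190) × 0.8190^2
P(2) = 0.1810 × 0.6708
P(2) = 0.1214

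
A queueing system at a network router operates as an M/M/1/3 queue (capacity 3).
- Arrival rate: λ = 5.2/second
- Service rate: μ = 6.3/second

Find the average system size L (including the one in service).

ρ = λ/μ = 5.2/6.3 = 0.8254
P₀ = (1-ρ)/(1-ρ^(K+1)) = (1-0.8254)/(1-0.8254^4) = 0.1746/0.5359 = 0.3258
P_K = P₀×ρ^K = 0.3258 × 0.8254^3 = 0.3258 × 0.5623 = 0.1832
L = ρ[1 - (K+1)ρ^K + Kρ^(K+1)] / [(1-ρ)(1-ρ^(K+1))]
L = 0.8254 × (1 - 4×0.562333 + 3×0.464149) / ((1 - 0.8254) × (1 - 0.464149)) = 1.2626 packets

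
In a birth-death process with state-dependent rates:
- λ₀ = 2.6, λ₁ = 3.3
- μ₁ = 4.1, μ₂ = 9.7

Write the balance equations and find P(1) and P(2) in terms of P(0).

Balance equations:
State 0: λ₀P₀ = μ₁P₁ → P₁ = (λ₀/μ₁)P₀ = (2.6/4.1)P₀ = 0.6341P₀
State 1: P₂ = (λ₀λ₁)/(μ₁μ₂)P₀ = (2.6×3.3)/(4.1×9.7)P₀ = 0.2157P₀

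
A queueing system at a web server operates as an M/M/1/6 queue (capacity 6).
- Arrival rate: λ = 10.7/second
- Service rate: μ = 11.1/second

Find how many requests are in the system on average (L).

ρ = λ/μ = 10.7/11.1 = 0.963964
P₀ = (1-ρ)/(1-ρ^(K+1)) = (1-0.963964)/(1-0.963964^7) = 0.036036/0.22656 = 0.1591
P_K = P₀×ρ^K = 0.15906 × 0.963964^6 = 0.15906 × 0.80235 = 0.1276
L = ρ[1 - (K+1)ρ^K + Kρ^(K+1)] / [(1-ρ)(1-ρ^(K+1))]
L = 0.963964 × (1 - 7×0.8023519 + 6×0.7734384) / ((1 - 0.963964) × (1 - 0.7734384)) = 2.8534 requests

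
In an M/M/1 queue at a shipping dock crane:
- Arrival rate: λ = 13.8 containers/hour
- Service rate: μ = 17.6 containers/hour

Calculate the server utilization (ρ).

Server utilization: ρ = λ/μ
ρ = 13.8/17.6 = 0.7841
The server is busy 78.41% of the time.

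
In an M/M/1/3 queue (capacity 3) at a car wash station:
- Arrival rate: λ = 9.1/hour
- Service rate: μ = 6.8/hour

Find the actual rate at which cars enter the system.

ρ = λ/μ = 9.1/6.8 = 1.33824
P₀ = (1-ρ)/(1-ρ^(K+1)) = (1-1.33824)/(1-1.33824^4) = -0.3382/-2.2073 = 0.1532
P_K = P₀×ρ^K = 0.15324 × 1.33824^3 = 0.15324 × 2.3966 = 0.3673
λ_eff = λ(1-P_K) = 9.1 × (1 - 0.367256) = 9.1 × 0.632744 = 5.7580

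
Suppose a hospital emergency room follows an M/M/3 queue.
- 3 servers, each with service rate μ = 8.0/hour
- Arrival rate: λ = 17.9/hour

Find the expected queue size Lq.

Traffic intensity: ρ = λ/(cμ) = 17.9/(3×8.0) = 0.7458
Since ρ = 0.7458 < 1, system is stable.
Offered load a = λ/μ = cρ = 17.9/8.0 = 2.2375
P₀ = [ Σₙ₌₀^2 aⁿ/n! + a^3/(3!(1-ρ)) ]⁻¹
Σ = a^0/0! + a^1/1! + a^2/2! = 1.0000 + 2.2375 + 2.5032 = 5.7407
a^3/(3!(1-ρ)) = 11.20183/(6 × 0.2541667) = 7.3455
P₀ = 1/(5.7407 + 7.3455) = 0.07642
Lq = P₀·a^3·ρ / (3!(1-ρ)²) = 0.076417 × 11.2018 × 0.74583 / (6 × 0.064601) = 1.6471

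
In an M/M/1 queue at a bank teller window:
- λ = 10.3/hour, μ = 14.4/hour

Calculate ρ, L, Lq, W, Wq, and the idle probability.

Step 1: ρ = λ/μ = 10.3/14.4 = 0.7153
Step 2: L = λ/(μ-λ) = 10.3/4.10 = 2.5122
Step 3: Lq = λ²/(μ(μ-λ)) = 106.09/(14.4×4.10) = 1.7969
Step 4: W = 1/(μ-λ) = 1/4.10 = 0.2439
Step 5: Wq = λ/(μ(μ-λ)) = 10.3/(14.4×4.10) = 0.1745
Step 6: P(0) = 1-ρ = 0.2847
Verify: L = λW = 10.3×0.2439 = 2.5122 ✔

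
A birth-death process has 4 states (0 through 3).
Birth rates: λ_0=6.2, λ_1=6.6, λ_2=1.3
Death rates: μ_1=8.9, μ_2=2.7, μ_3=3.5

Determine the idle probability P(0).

Ratios P(n)/P(0) = (λ₀···λₙ₋₁)/(μ₁···μₙ):
P(1)/P(0) = (6.2)/(8.9) = 0.6966
P(2)/P(0) = (6.2×6.6)/(8.9×2.7) = 1.7029
P(3)/P(0) = (6.2×6.6×1.3)/(8.9×2.7×3.5) = 0.6325

Normalization: ∑ P(n) = 1
P(0) × (1.0000 + 0.6966 + 1.7029 + 0.6325) = 1
P(0) × 4.0320 = 1
P(0) = 1/4.0320 = 0.2480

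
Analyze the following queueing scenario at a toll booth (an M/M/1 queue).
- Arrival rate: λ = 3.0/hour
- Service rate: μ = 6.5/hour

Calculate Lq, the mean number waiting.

ρ = λ/μ = 3.0/6.5 = 0.4615
For M/M/1: Lq = λ²/(μ(μ-λ))
Lq = 9.00/(6.5 × 3.50)
Lq = 0.3956 vehicles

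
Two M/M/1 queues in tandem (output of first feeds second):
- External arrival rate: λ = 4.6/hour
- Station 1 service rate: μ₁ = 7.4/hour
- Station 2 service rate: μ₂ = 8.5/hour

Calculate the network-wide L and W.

By Jackson's theorem, each station behaves as independent M/M/1.
Station 1: ρ₁ = 4.6/7.4 = 0.6216, L₁ = ρ₁/(1-ρ₁) = λ/(μ₁-λ) = 4.6/2.80 = 1.642857
Station 2: ρ₂ = 4.6/8.5 = 0.5412, L₂ = ρ₂/(1-ρ₂) = λ/(μ₂-λ) = 4.6/3.90 = 1.179487
Total: L = L₁ + L₂ = 1.642857 + 1.179487 = 2.82234
W = L/λ = 2.82234/4.6 = 0.6136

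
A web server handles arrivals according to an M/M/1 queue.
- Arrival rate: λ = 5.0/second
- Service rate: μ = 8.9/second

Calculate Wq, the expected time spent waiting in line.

First, compute utilization: ρ = λ/μ = 5.0/8.9 = 0.5618
For M/M/1: Wq = λ/(μ(μ-λ))
Wq = 5.0/(8.9 × (8.9-5.0))
Wq = 5.0/(8.9 × 3.90)
Wq = 0.1441 seconds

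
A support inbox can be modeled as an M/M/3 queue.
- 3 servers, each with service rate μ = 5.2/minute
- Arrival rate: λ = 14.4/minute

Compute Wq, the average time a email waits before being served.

Traffic intensity: ρ = λ/(cμ) = 14.4/(3×5.2) = 0.9231
Since ρ = 0.9231 < 1, system is stable.
Offered load a = λ/μ = cρ = 14.4/5.2 = 2.7692
P₀ = [ Σₙ₌₀^2 aⁿ/n! + a^3/(3!(1-ρ)) ]⁻¹
Σ = a^0/0! + a^1/1! + a^2/2! = 1.00000 + 2.76923 + 3.83432 = 7.6036
a^3/(3!(1-ρ)) = 21.2362/(6 × 0.076923) = 46.0118
P₀ = 1/(7.6036 + 46.0118) = 0.01865
Lq = P₀·a^3·ρ / (3!(1-ρ)²) = 0.0186514 × 21.2362 × 0.923077 / (6 × 0.00591716) = 10.2982
Wq = Lq/λ = 10.2982/14.4 = 0.7152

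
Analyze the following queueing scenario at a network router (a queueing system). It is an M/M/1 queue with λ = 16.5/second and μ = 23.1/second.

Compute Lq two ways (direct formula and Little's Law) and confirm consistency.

Method 1 (direct): Lq = λ²/(μ(μ-λ)) = 272.25/(23.1 × 6.60) = 1.7857

Method 2 (Little's Law):
W = 1/(μ-λ) = 1/6.60 = 0.151515
Wq = W - 1/μ = 0.151515 - 0.0432900 = 0.108225
Lq = λWq = 16.5 × 0.108225 = 1.7857 ✔ (matches Method 1)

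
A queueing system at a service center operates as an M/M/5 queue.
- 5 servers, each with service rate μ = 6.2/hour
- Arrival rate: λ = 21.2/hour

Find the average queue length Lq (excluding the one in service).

Traffic intensity: ρ = λ/(cμ) = 21.2/(5×6.2) = 0.6839
Since ρ = 0.6839 < 1, system is stable.
Offered load a = λ/μ = cρ = 21.2/6.2 = 3.4194
P₀ = [ Σₙ₌₀^4 aⁿ/n! + a^5/(5!(1-ρ)) ]⁻¹
Σ = a^0/0! + a^1/1! + a^2/2! + a^3/3! + a^4/4! = 1.0000 + 3.4194 + 5.8460 + 6.6632 + 5.6959 = 22.6245
a^5/(5!(1-ρ)) = 467.4346/(120 × 0.31613) = 12.3218
P₀ = 1/(22.6245 + 12.3218) = 0.02862
Lq = P₀·a^5·ρ / (5!(1-ρ)²) = 0.0286153 × 467.4346 × 0.683871 / (120 × 0.0999376) = 0.7628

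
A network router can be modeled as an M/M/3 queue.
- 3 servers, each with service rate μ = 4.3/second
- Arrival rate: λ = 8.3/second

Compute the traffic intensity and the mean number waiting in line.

Traffic intensity: ρ = λ/(cμ) = 8.3/(3×4.3) = 0.6434
Since ρ = 0.6434 < 1, system is stable.
Offered load a = λ/μ = cρ = 8.3/4.3 = 1.9302
P₀ = [ Σₙ₌₀^2 aⁿ/n! + a^3/(3!(1-ρ)) ]⁻¹
Σ = a^0/0! + a^1/1! + a^2/2! = 1.0000 + 1.9302 + 1.8629 = 4.7931
a^3/(3!(1-ρ)) = 7.1917/(6 × 0.35659) = 3.3613
P₀ = 1/(4.7931 + 3.3613) = 0.1226
Lq = P₀·a^3·ρ / (3!(1-ρ)²) = 0.122632 × 7.19166 × 0.643411 / (6 × 0.127156) = 0.7438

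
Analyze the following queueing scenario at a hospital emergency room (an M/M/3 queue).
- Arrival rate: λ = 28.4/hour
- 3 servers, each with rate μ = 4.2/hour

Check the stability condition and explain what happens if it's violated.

Stability requires ρ = λ/(cμ) < 1
ρ = 28.4/(3 × 4.2) = 28.4/12.60 = 2.2540
Since 2.2540 ≥ 1, the system is UNSTABLE.
Need c > λ/μ = 28.4/4.2 = 6.76.
Minimum servers needed: c = 7.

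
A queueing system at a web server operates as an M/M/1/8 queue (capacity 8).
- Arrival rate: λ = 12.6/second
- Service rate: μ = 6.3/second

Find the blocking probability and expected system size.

ρ = λ/μ = 12.6/6.3 = 2.0000
P₀ = (1-ρ)/(1-ρ^(K+1)) = (1-2.0000)/(1-2.0000^9) = -1.0000/-511.0000 = 0.001957
P_K = P₀×ρ^K = 0.001957 × 2.0000^8 = 0.001957 × 256.0000 = 0.5010
Blocking probability P_8 = 0.5010 (50.10%)
L = ρ[1 - (K+1)ρ^K + Kρ^(K+1)] / [(1-ρ)(1-ρ^(K+1))]
L = 2.0000 × (1 - 9×256.0000 + 8×512.0000) / ((1 - 2.0000) × (1 - 512.0000)) = 7.0176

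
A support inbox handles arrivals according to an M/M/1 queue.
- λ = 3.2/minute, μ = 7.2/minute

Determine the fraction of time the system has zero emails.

ρ = λ/μ = 3.2/7.2 = 0.4444
P(0) = 1 - ρ = 1 - 0.4444 = 0.5556
The server is idle 55.56% of the time.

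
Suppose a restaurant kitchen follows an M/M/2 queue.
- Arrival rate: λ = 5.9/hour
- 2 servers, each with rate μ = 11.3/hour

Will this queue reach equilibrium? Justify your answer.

Stability requires ρ = λ/(cμ) < 1
ρ = 5.9/(2 × 11.3) = 5.9/22.60 = 0.2611
Since 0.2611 < 1, the system is STABLE.
The servers are busy 26.11% of the time.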